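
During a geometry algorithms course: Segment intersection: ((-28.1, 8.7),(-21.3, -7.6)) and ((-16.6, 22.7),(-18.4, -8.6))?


Cross products: d1=-334.75, d2=-92.57, d3=282.65, d4=40.47
d1*d2 < 0 and d3*d4 < 0? no

No, they don't intersect


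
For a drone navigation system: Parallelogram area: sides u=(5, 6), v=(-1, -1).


|u x v| = |5*(-1) - 6*(-1)|
= |(-5) - (-6)| = 1

1


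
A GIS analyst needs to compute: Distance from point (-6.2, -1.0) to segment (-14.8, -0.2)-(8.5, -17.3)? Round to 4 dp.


Project P onto AB: t = 0.2563 (clamped to [0,1])
Closest point on segment: (-8.829, -4.5822)
Distance: 4.4434

4.4434


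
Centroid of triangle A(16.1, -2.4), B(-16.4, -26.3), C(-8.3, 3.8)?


Centroid = ((x_A+x_B+x_C)/3, (y_A+y_B+y_C)/3)
= ((16.1+(-16.4)+(-8.3))/3, ((-2.4)+(-26.3)+3.8)/3)
= (-2.8667, -8.3)

(-2.8667, -8.3)


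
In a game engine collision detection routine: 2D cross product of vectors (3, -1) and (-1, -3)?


u x v = u_x*v_y - u_y*v_x = 3*(-3) - (-1)*(-1)
= (-9) - 1 = -10

-10


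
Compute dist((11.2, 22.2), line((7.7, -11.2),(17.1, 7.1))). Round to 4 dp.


|cross product| = 249.91
|line direction| = sqrt(423.25) = 20.573
Distance = 249.91/sqrt(423.25) = 12.1475

12.1475


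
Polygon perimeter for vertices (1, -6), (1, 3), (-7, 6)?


Sides: (1, -6)->(1, 3): sqrt(81) = 9, (1, 3)->(-7, 6): sqrt(73) = 8.544004, (-7, 6)->(1, -6): sqrt(208) = 14.422205
Sum = 31.966209
Perimeter = 31.9662

31.9662


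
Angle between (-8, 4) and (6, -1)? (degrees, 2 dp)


u.v = -52, |u| = sqrt(80) = 8.9443, |v| = sqrt(37) = 6.0828
cos(theta) = u.v/(|u||v|) = -52/sqrt(2960) = -0.955779
theta = acos(-0.955779) = 162.9 degrees

162.9 degrees


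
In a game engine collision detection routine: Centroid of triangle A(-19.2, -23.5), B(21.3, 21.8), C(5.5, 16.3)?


Centroid = ((x_A+x_B+x_C)/3, (y_A+y_B+y_C)/3)
= (((-19.2)+21.3+5.5)/3, ((-23.5)+21.8+16.3)/3)
= (2.5333, 4.8667)

(2.5333, 4.8667)


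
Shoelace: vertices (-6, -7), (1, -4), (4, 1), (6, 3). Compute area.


Shoelace sum: ((-6)*(-4) - 1*(-7)) + (1*1 - 4*(-4)) + (4*3 - 6*1) + (6*(-7) - (-6)*3)
= 30
Area = |30|/2 = 15

15


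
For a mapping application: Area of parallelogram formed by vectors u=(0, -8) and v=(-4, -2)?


|u x v| = |0*(-2) - (-8)*(-4)|
= |0 - 32| = 32

32


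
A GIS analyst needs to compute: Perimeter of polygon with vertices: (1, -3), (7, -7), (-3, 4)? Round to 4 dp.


Sides: (1, -3)->(7, -7): sqrt(52) = 7.211103, (7, -7)->(-3, 4): sqrt(221) = 14.866069, (-3, 4)->(1, -3): sqrt(65) = 8.062258
Sum = 30.13943
Perimeter = 30.1394

30.1394


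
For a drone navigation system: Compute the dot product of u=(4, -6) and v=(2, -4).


u . v = u_x*v_x + u_y*v_y = 4*2 + (-6)*(-4)
= 8 + 24 = 32

32


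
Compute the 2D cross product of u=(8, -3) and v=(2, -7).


u x v = u_x*v_y - u_y*v_x = 8*(-7) - (-3)*2
= (-56) - (-6) = -50

-50


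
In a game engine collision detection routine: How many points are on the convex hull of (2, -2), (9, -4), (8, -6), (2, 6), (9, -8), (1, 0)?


Convex hull vertices (CCW): (1, 0), (2, -2), (9, -8), (9, -4), (2, 6)
Count = 5

5


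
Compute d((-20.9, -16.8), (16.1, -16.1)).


dx=37, dy=0.7
d^2 = 37^2 + 0.7^2 = 1369.49
d = sqrt(1369.49) = 37.0066

37.0066


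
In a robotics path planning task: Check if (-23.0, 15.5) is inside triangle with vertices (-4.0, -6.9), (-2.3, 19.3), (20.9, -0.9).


Cross products: AB x AP = 535.88, BC x BP = -506.3, CA x CP = -671.76
All same sign? no

No, outside


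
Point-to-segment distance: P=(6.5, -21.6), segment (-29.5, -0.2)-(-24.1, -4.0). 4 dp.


Project P onto AB: t = 1 (clamped to [0,1])
Closest point on segment: (-24.1, -4)
Distance: 35.3004

35.3004


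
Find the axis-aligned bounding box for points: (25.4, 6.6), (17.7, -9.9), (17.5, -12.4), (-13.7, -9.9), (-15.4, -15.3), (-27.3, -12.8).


x range: [-27.3, 25.4]
y range: [-15.3, 6.6]
Bounding box: (-27.3,-15.3) to (25.4,6.6)

(-27.3,-15.3) to (25.4,6.6)


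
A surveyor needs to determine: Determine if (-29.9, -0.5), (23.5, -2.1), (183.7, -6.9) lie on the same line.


Cross product: (23.5-(-29.9))*((-6.9)-(-0.5)) - ((-2.1)-(-0.5))*(183.7-(-29.9))
= 0

Yes, collinear


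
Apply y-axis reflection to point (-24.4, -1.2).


Reflection over y-axis: (x,y) -> (-x,y)
(-24.4, -1.2) -> (24.4, -1.2)

(24.4, -1.2)


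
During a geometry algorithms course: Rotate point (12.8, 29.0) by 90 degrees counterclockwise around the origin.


90° CCW: (x,y) -> (-y, x)
(12.8,29) -> (-29, 12.8)

(-29, 12.8)


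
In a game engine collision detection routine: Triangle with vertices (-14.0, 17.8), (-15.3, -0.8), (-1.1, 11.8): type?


Side lengths squared: AB^2=347.65, BC^2=360.4, CA^2=202.41
Sorted: [202.41, 347.65, 360.4]
By sides: Scalene, By angles: Acute

Scalene, Acute


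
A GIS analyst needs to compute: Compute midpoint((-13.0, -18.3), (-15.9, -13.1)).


M = (((-13)+(-15.9))/2, ((-18.3)+(-13.1))/2)
= (-14.45, -15.7)

(-14.45, -15.7)


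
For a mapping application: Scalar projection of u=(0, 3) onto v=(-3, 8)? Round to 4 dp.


u.v = 24, |v| = sqrt(73) = 8.544
Scalar projection = u.v / |v| = 24 / sqrt(73) = 2.809

2.809


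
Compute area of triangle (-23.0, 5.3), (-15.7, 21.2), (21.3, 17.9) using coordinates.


Area = |x_A(y_B-y_C) + x_B(y_C-y_A) + x_C(y_A-y_B)|/2
= |(-75.9) + (-197.82) + (-338.67)|/2
= 612.39/2 = 306.195

306.195


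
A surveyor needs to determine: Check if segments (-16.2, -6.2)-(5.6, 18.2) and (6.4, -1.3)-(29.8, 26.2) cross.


Cross products: d1=506.84, d2=478.3, d3=-444.62, d4=-416.08
d1*d2 < 0 and d3*d4 < 0? no

No, they don't intersect


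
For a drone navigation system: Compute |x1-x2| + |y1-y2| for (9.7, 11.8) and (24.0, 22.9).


|9.7-24| + |11.8-22.9| = 14.3 + 11.1 = 25.4

25.4


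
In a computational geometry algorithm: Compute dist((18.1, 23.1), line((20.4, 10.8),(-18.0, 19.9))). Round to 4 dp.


|cross product| = 451.39
|line direction| = sqrt(1557.37) = 39.4635
Distance = 451.39/sqrt(1557.37) = 11.4382

11.4382


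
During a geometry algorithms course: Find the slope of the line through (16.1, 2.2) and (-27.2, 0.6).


slope = (y2-y1)/(x2-x1) = (0.6-2.2)/((-27.2)-16.1) = (-1.6)/(-43.3) = 0.037

0.037


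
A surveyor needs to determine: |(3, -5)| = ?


|u| = sqrt(3^2 + (-5)^2) = sqrt(34) = 5.831

5.831


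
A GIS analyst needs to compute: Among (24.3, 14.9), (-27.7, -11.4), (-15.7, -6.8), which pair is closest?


d(P0,P1) = 58.2725, d(P0,P2) = 45.507, d(P1,P2) = 12.8515
Closest: P1 and P2

Closest pair: (-27.7, -11.4) and (-15.7, -6.8), distance = 12.8515


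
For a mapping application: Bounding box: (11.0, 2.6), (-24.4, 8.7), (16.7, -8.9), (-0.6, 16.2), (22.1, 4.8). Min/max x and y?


x range: [-24.4, 22.1]
y range: [-8.9, 16.2]
Bounding box: (-24.4,-8.9) to (22.1,16.2)

(-24.4,-8.9) to (22.1,16.2)


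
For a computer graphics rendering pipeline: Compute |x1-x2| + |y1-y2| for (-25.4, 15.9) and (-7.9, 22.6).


|(-25.4)-(-7.9)| + |15.9-22.6| = 17.5 + 6.7 = 24.2

24.2


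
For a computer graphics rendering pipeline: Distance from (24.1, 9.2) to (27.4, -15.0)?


dx=3.3, dy=-24.2
d^2 = 3.3^2 + (-24.2)^2 = 596.53
d = sqrt(596.53) = 24.424

24.424


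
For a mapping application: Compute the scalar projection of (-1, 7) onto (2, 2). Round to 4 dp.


u.v = 12, |v| = sqrt(8) = 2.8284
Scalar projection = u.v / |v| = 12 / sqrt(8) = 4.2426

4.2426


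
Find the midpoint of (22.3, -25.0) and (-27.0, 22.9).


M = ((22.3+(-27))/2, ((-25)+22.9)/2)
= (-2.35, -1.05)

(-2.35, -1.05)


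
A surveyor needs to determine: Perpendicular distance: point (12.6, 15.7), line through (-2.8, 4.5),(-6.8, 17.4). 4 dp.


|cross product| = 243.46
|line direction| = sqrt(182.41) = 13.5059
Distance = 243.46/sqrt(182.41) = 18.0262

18.0262


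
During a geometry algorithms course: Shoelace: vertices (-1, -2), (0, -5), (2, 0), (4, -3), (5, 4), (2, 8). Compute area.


Shoelace sum: ((-1)*(-5) - 0*(-2)) + (0*0 - 2*(-5)) + (2*(-3) - 4*0) + (4*4 - 5*(-3)) + (5*8 - 2*4) + (2*(-2) - (-1)*8)
= 76
Area = |76|/2 = 38

38


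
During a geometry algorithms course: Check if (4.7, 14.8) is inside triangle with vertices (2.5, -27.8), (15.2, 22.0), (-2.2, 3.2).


Cross products: AB x AP = 431.46, BC x BP = -72.12, CA x CP = 268.42
All same sign? no

No, outside


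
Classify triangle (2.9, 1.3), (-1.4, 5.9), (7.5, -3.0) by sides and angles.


Side lengths squared: AB^2=39.65, BC^2=158.42, CA^2=39.65
Sorted: [39.65, 39.65, 158.42]
By sides: Isosceles, By angles: Obtuse

Isosceles, Obtuse


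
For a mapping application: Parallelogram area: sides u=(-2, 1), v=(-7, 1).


|u x v| = |(-2)*1 - 1*(-7)|
= |(-2) - (-7)| = 5

5


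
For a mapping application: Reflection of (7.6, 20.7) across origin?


Reflection over origin: (x,y) -> (-x,-y)
(7.6, 20.7) -> (-7.6, -20.7)

(-7.6, -20.7)


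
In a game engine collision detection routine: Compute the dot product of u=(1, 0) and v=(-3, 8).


u . v = u_x*v_x + u_y*v_y = 1*(-3) + 0*8
= (-3) + 0 = -3

-3


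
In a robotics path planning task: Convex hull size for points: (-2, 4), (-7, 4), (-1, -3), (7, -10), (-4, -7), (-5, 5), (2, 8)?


Convex hull vertices (CCW): (-7, 4), (-4, -7), (7, -10), (2, 8), (-5, 5)
Count = 5

5


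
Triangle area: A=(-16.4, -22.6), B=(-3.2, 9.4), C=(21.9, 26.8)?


Area = |x_A(y_B-y_C) + x_B(y_C-y_A) + x_C(y_A-y_B)|/2
= |285.36 + (-158.08) + (-700.8)|/2
= 573.52/2 = 286.76

286.76


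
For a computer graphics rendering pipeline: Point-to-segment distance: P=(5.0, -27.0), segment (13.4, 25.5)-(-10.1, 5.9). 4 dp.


Project P onto AB: t = 1 (clamped to [0,1])
Closest point on segment: (-10.1, 5.9)
Distance: 36.1997

36.1997


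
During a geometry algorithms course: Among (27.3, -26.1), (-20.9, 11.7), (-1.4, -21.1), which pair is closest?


d(P0,P1) = 61.2542, d(P0,P2) = 29.1323, d(P1,P2) = 38.1587
Closest: P0 and P2

Closest pair: (27.3, -26.1) and (-1.4, -21.1), distance = 29.1323


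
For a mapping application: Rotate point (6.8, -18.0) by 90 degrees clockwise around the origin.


90° CW: (x,y) -> (y, -x)
(6.8,-18) -> (-18, -6.8)

(-18, -6.8)


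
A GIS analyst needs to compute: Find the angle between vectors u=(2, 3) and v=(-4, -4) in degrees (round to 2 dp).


u.v = -20, |u| = sqrt(13) = 3.6056, |v| = sqrt(32) = 5.6569
cos(theta) = u.v/(|u||v|) = -20/sqrt(416) = -0.980581
theta = acos(-0.980581) = 168.69 degrees

168.69 degrees


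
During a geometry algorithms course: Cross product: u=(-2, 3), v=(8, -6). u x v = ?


u x v = u_x*v_y - u_y*v_x = (-2)*(-6) - 3*8
= 12 - 24 = -12

-12


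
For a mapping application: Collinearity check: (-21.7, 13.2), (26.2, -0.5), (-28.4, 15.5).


Cross product: (26.2-(-21.7))*(15.5-13.2) - ((-0.5)-13.2)*((-28.4)-(-21.7))
= 18.38

No, not collinear


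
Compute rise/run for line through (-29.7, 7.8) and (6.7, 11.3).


slope = (y2-y1)/(x2-x1) = (11.3-7.8)/(6.7-(-29.7)) = 3.5/36.4 = 0.0962

0.0962


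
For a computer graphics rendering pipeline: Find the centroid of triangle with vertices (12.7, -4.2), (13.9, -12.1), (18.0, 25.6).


Centroid = ((x_A+x_B+x_C)/3, (y_A+y_B+y_C)/3)
= ((12.7+13.9+18)/3, ((-4.2)+(-12.1)+25.6)/3)
= (14.8667, 3.1)

(14.8667, 3.1)


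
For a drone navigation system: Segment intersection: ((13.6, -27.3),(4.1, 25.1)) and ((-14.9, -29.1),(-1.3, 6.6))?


Cross products: d1=-992.97, d2=58.82, d3=1510.5, d4=458.71
d1*d2 < 0 and d3*d4 < 0? no

No, they don't intersect


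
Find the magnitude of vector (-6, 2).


|u| = sqrt((-6)^2 + 2^2) = sqrt(40) = 6.3246

6.3246


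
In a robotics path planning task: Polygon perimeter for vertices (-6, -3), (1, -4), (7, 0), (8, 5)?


Sides: (-6, -3)->(1, -4): sqrt(50) = 7.071068, (1, -4)->(7, 0): sqrt(52) = 7.211103, (7, 0)->(8, 5): sqrt(26) = 5.09902, (8, 5)->(-6, -3): sqrt(260) = 16.124515
Sum = 35.505706
Perimeter = 35.5057

35.5057


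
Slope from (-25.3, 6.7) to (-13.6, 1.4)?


slope = (y2-y1)/(x2-x1) = (1.4-6.7)/((-13.6)-(-25.3)) = (-5.3)/11.7 = -0.453

-0.453


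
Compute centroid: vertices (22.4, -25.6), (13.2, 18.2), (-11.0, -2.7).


Centroid = ((x_A+x_B+x_C)/3, (y_A+y_B+y_C)/3)
= ((22.4+13.2+(-11))/3, ((-25.6)+18.2+(-2.7))/3)
= (8.2, -3.3667)

(8.2, -3.3667)


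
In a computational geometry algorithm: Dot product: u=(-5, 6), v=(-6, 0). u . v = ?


u . v = u_x*v_x + u_y*v_y = (-5)*(-6) + 6*0
= 30 + 0 = 30

30


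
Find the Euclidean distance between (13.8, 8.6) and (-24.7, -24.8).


dx=-38.5, dy=-33.4
d^2 = (-38.5)^2 + (-33.4)^2 = 2597.81
d = sqrt(2597.81) = 50.9687

50.9687


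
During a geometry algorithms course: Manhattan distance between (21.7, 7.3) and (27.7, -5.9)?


|21.7-27.7| + |7.3-(-5.9)| = 6 + 13.2 = 19.2

19.2


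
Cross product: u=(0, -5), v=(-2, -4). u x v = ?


u x v = u_x*v_y - u_y*v_x = 0*(-4) - (-5)*(-2)
= 0 - 10 = -10

-10


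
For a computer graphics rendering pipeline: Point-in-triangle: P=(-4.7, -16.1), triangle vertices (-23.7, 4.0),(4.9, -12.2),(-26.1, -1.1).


Cross products: AB x AP = -267.06, BC x BP = 227.46, CA x CP = -145.14
All same sign? no

No, outside


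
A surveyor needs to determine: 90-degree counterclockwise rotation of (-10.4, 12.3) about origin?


90° CCW: (x,y) -> (-y, x)
(-10.4,12.3) -> (-12.3, -10.4)

(-12.3, -10.4)


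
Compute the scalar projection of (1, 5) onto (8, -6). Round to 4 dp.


u.v = -22, |v| = sqrt(100) = 10
Scalar projection = u.v / |v| = -22 / sqrt(100) = -2.2

-2.2


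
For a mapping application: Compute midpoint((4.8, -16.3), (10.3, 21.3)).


M = ((4.8+10.3)/2, ((-16.3)+21.3)/2)
= (7.55, 2.5)

(7.55, 2.5)


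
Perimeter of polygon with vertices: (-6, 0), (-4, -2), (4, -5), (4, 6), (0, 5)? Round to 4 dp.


Sides: (-6, 0)->(-4, -2): sqrt(8) = 2.828427, (-4, -2)->(4, -5): sqrt(73) = 8.544004, (4, -5)->(4, 6): sqrt(121) = 11, (4, 6)->(0, 5): sqrt(17) = 4.123106, (0, 5)->(-6, 0): sqrt(61) = 7.81025
Sum = 34.305787
Perimeter = 34.3058

34.3058


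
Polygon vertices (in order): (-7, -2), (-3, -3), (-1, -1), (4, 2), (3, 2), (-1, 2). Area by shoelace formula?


Shoelace sum: ((-7)*(-3) - (-3)*(-2)) + ((-3)*(-1) - (-1)*(-3)) + ((-1)*2 - 4*(-1)) + (4*2 - 3*2) + (3*2 - (-1)*2) + ((-1)*(-2) - (-7)*2)
= 43
Area = |43|/2 = 21.5

21.5


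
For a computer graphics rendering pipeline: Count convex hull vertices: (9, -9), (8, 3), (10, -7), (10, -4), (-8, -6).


Convex hull vertices (CCW): (-8, -6), (9, -9), (10, -7), (10, -4), (8, 3)
Count = 5

5


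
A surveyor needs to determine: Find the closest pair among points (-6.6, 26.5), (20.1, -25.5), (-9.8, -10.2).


d(P0,P1) = 58.4542, d(P0,P2) = 36.8392, d(P1,P2) = 33.5872
Closest: P1 and P2

Closest pair: (20.1, -25.5) and (-9.8, -10.2), distance = 33.5872


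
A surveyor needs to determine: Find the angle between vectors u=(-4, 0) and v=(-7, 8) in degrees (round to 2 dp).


u.v = 28, |u| = sqrt(16) = 4, |v| = sqrt(113) = 10.6301
cos(theta) = u.v/(|u||v|) = 28/sqrt(1808) = 0.658505
theta = acos(0.658505) = 48.81 degrees

48.81 degrees


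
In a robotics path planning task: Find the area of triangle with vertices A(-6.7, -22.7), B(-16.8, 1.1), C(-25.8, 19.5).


Area = |x_A(y_B-y_C) + x_B(y_C-y_A) + x_C(y_A-y_B)|/2
= |123.28 + (-708.96) + 614.04|/2
= 28.36/2 = 14.18

14.18


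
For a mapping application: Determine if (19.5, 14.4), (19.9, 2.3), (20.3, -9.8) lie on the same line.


Cross product: (19.9-19.5)*((-9.8)-14.4) - (2.3-14.4)*(20.3-19.5)
= 0

Yes, collinear


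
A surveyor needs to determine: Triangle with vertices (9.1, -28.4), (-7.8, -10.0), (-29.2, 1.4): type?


Side lengths squared: AB^2=624.17, BC^2=587.92, CA^2=2354.93
Sorted: [587.92, 624.17, 2354.93]
By sides: Scalene, By angles: Obtuse

Scalene, Obtuse


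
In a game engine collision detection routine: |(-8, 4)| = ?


|u| = sqrt((-8)^2 + 4^2) = sqrt(80) = 8.9443

8.9443


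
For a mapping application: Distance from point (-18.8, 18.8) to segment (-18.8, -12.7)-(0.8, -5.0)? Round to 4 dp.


Project P onto AB: t = 0.547 (clamped to [0,1])
Closest point on segment: (-8.0796, -8.4884)
Distance: 29.3187

29.3187


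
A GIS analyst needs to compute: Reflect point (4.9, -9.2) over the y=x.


Reflection over y=x: (x,y) -> (y,x)
(4.9, -9.2) -> (-9.2, 4.9)

(-9.2, 4.9)


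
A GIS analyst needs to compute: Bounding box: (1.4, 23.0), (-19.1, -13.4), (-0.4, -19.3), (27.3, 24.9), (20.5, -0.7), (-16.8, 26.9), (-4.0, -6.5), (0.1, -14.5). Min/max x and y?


x range: [-19.1, 27.3]
y range: [-19.3, 26.9]
Bounding box: (-19.1,-19.3) to (27.3,26.9)

(-19.1,-19.3) to (27.3,26.9)


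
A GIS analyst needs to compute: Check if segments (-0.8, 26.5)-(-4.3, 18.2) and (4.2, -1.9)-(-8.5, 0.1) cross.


Cross products: d1=-350.68, d2=-238.27, d3=140.9, d4=28.49
d1*d2 < 0 and d3*d4 < 0? no

No, they don't intersect


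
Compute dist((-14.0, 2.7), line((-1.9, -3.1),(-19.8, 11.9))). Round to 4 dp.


|cross product| = 77.68
|line direction| = sqrt(545.41) = 23.354
Distance = 77.68/sqrt(545.41) = 3.3262

3.3262


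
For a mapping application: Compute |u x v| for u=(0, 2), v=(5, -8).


|u x v| = |0*(-8) - 2*5|
= |0 - 10| = 10

10


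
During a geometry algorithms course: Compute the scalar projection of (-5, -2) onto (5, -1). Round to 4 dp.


u.v = -23, |v| = sqrt(26) = 5.099
Scalar projection = u.v / |v| = -23 / sqrt(26) = -4.5107

-4.5107


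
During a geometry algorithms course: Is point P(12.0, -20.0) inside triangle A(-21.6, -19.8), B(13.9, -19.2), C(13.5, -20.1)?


Cross products: AB x AP = -27.26, BC x BP = -1.39, CA x CP = -3.06
All same sign? yes

Yes, inside


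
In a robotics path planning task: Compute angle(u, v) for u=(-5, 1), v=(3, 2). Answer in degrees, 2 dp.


u.v = -13, |u| = sqrt(26) = 5.099, |v| = sqrt(13) = 3.6056
cos(theta) = u.v/(|u||v|) = -13/sqrt(338) = -0.707107
theta = acos(-0.707107) = 135 degrees

135 degrees


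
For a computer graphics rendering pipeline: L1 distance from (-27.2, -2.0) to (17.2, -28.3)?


|(-27.2)-17.2| + |(-2)-(-28.3)| = 44.4 + 26.3 = 70.7

70.7


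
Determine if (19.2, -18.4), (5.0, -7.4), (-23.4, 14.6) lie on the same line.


Cross product: (5-19.2)*(14.6-(-18.4)) - ((-7.4)-(-18.4))*((-23.4)-19.2)
= 0

Yes, collinear


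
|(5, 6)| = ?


|u| = sqrt(5^2 + 6^2) = sqrt(61) = 7.8102

7.8102


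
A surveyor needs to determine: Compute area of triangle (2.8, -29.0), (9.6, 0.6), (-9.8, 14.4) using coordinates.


Area = |x_A(y_B-y_C) + x_B(y_C-y_A) + x_C(y_A-y_B)|/2
= |(-38.64) + 416.64 + 290.08|/2
= 668.08/2 = 334.04

334.04


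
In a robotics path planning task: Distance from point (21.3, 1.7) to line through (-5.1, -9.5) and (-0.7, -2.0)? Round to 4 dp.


|cross product| = 148.72
|line direction| = sqrt(75.61) = 8.6954
Distance = 148.72/sqrt(75.61) = 17.1033

17.1033


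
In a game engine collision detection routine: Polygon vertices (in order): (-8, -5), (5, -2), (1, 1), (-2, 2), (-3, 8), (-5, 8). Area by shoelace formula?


Shoelace sum: ((-8)*(-2) - 5*(-5)) + (5*1 - 1*(-2)) + (1*2 - (-2)*1) + ((-2)*8 - (-3)*2) + ((-3)*8 - (-5)*8) + ((-5)*(-5) - (-8)*8)
= 147
Area = |147|/2 = 73.5

73.5


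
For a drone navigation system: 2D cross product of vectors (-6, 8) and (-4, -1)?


u x v = u_x*v_y - u_y*v_x = (-6)*(-1) - 8*(-4)
= 6 - (-32) = 38

38


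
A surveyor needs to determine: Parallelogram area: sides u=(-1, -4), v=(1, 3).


|u x v| = |(-1)*3 - (-4)*1|
= |(-3) - (-4)| = 1

1


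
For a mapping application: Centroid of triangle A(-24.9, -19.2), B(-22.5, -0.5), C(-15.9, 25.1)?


Centroid = ((x_A+x_B+x_C)/3, (y_A+y_B+y_C)/3)
= (((-24.9)+(-22.5)+(-15.9))/3, ((-19.2)+(-0.5)+25.1)/3)
= (-21.1, 1.8)

(-21.1, 1.8)


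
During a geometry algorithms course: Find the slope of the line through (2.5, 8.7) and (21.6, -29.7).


slope = (y2-y1)/(x2-x1) = ((-29.7)-8.7)/(21.6-2.5) = (-38.4)/19.1 = -2.0105

-2.0105


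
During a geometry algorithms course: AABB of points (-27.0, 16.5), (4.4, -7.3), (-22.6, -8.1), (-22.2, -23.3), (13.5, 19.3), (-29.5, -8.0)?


x range: [-29.5, 13.5]
y range: [-23.3, 19.3]
Bounding box: (-29.5,-23.3) to (13.5,19.3)

(-29.5,-23.3) to (13.5,19.3)


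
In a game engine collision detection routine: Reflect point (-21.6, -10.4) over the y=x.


Reflection over y=x: (x,y) -> (y,x)
(-21.6, -10.4) -> (-10.4, -21.6)

(-10.4, -21.6)


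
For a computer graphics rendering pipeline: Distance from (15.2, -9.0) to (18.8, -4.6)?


dx=3.6, dy=4.4
d^2 = 3.6^2 + 4.4^2 = 32.32
d = sqrt(32.32) = 5.6851

5.6851


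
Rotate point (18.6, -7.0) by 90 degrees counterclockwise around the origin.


90° CCW: (x,y) -> (-y, x)
(18.6,-7) -> (7, 18.6)

(7, 18.6)


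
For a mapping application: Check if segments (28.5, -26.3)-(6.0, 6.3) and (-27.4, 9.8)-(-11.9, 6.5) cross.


Cross products: d1=-375.08, d2=55.97, d3=1010.09, d4=579.04
d1*d2 < 0 and d3*d4 < 0? no

No, they don't intersect


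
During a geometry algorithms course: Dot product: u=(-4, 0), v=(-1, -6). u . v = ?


u . v = u_x*v_x + u_y*v_y = (-4)*(-1) + 0*(-6)
= 4 + 0 = 4

4


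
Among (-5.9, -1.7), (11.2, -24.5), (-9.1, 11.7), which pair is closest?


d(P0,P1) = 28.5, d(P0,P2) = 13.7768, d(P1,P2) = 41.5034
Closest: P0 and P2

Closest pair: (-5.9, -1.7) and (-9.1, 11.7), distance = 13.7768


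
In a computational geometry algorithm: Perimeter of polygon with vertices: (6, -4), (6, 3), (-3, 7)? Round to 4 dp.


Sides: (6, -4)->(6, 3): sqrt(49) = 7, (6, 3)->(-3, 7): sqrt(97) = 9.848858, (-3, 7)->(6, -4): sqrt(202) = 14.21267
Sum = 31.061528
Perimeter = 31.0615

31.0615


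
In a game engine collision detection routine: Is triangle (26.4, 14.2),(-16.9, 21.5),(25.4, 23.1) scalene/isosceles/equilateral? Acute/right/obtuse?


Side lengths squared: AB^2=1928.18, BC^2=1791.85, CA^2=80.21
Sorted: [80.21, 1791.85, 1928.18]
By sides: Scalene, By angles: Obtuse

Scalene, Obtuse


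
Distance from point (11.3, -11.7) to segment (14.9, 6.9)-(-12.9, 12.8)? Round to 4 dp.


Project P onto AB: t = 0 (clamped to [0,1])
Closest point on segment: (14.9, 6.9)
Distance: 18.9452

18.9452


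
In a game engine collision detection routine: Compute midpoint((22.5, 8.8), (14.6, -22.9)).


M = ((22.5+14.6)/2, (8.8+(-22.9))/2)
= (18.55, -7.05)

(18.55, -7.05)


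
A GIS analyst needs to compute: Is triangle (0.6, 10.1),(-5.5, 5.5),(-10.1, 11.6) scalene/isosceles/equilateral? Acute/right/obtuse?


Side lengths squared: AB^2=58.37, BC^2=58.37, CA^2=116.74
Sorted: [58.37, 58.37, 116.74]
By sides: Isosceles, By angles: Right

Isosceles, Right


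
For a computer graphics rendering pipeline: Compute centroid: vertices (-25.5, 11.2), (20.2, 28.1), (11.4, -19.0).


Centroid = ((x_A+x_B+x_C)/3, (y_A+y_B+y_C)/3)
= (((-25.5)+20.2+11.4)/3, (11.2+28.1+(-19))/3)
= (2.0333, 6.7667)

(2.0333, 6.7667)


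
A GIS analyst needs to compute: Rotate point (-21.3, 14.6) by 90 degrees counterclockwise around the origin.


90° CCW: (x,y) -> (-y, x)
(-21.3,14.6) -> (-14.6, -21.3)

(-14.6, -21.3)


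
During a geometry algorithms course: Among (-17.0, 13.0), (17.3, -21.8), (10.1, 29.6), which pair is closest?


d(P0,P1) = 48.8624, d(P0,P2) = 31.78, d(P1,P2) = 51.9018
Closest: P0 and P2

Closest pair: (-17.0, 13.0) and (10.1, 29.6), distance = 31.78


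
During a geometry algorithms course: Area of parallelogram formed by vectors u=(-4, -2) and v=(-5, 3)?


|u x v| = |(-4)*3 - (-2)*(-5)|
= |(-12) - 10| = 22

22


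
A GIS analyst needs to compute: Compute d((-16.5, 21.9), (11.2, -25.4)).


dx=27.7, dy=-47.3
d^2 = 27.7^2 + (-47.3)^2 = 3004.58
d = sqrt(3004.58) = 54.814

54.814


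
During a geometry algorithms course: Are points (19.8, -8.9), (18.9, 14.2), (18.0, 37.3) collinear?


Cross product: (18.9-19.8)*(37.3-(-8.9)) - (14.2-(-8.9))*(18-19.8)
= 0

Yes, collinear


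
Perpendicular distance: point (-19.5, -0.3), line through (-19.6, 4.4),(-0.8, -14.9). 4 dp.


|cross product| = 86.43
|line direction| = sqrt(725.93) = 26.9431
Distance = 86.43/sqrt(725.93) = 3.2079

3.2079


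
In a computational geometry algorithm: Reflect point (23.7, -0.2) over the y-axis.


Reflection over y-axis: (x,y) -> (-x,y)
(23.7, -0.2) -> (-23.7, -0.2)

(-23.7, -0.2)


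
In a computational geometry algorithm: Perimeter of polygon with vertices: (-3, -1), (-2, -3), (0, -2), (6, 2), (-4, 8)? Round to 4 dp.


Sides: (-3, -1)->(-2, -3): sqrt(5) = 2.236068, (-2, -3)->(0, -2): sqrt(5) = 2.236068, (0, -2)->(6, 2): sqrt(52) = 7.211103, (6, 2)->(-4, 8): sqrt(136) = 11.661904, (-4, 8)->(-3, -1): sqrt(82) = 9.055385
Sum = 32.400528
Perimeter = 32.4005

32.4005


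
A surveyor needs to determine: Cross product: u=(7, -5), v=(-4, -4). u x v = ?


u x v = u_x*v_y - u_y*v_x = 7*(-4) - (-5)*(-4)
= (-28) - 20 = -48

-48


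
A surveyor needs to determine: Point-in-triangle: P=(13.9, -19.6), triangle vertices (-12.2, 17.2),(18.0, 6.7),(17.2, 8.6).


Cross products: AB x AP = -837.31, BC x BP = 28.83, CA x CP = 857.46
All same sign? no

No, outside


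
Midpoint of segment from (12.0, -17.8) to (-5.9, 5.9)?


M = ((12+(-5.9))/2, ((-17.8)+5.9)/2)
= (3.05, -5.95)

(3.05, -5.95)


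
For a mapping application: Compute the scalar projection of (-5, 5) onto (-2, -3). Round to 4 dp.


u.v = -5, |v| = sqrt(13) = 3.6056
Scalar projection = u.v / |v| = -5 / sqrt(13) = -1.3868

-1.3868


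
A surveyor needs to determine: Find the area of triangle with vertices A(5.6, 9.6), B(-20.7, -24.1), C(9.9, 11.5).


Area = |x_A(y_B-y_C) + x_B(y_C-y_A) + x_C(y_A-y_B)|/2
= |(-199.36) + (-39.33) + 333.63|/2
= 94.94/2 = 47.47

47.47


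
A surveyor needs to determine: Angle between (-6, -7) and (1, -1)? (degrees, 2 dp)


u.v = 1, |u| = sqrt(85) = 9.2195, |v| = sqrt(2) = 1.4142
cos(theta) = u.v/(|u||v|) = 1/sqrt(170) = 0.076696
theta = acos(0.076696) = 85.6 degrees

85.6 degrees


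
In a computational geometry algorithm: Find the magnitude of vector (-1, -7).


|u| = sqrt((-1)^2 + (-7)^2) = sqrt(50) = 7.0711

7.0711


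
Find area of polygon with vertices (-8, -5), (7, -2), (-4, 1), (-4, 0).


Shoelace sum: ((-8)*(-2) - 7*(-5)) + (7*1 - (-4)*(-2)) + ((-4)*0 - (-4)*1) + ((-4)*(-5) - (-8)*0)
= 74
Area = |74|/2 = 37

37


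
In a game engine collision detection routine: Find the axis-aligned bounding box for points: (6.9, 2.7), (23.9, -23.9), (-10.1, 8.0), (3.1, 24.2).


x range: [-10.1, 23.9]
y range: [-23.9, 24.2]
Bounding box: (-10.1,-23.9) to (23.9,24.2)

(-10.1,-23.9) to (23.9,24.2)


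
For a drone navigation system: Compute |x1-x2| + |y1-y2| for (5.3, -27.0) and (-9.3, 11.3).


|5.3-(-9.3)| + |(-27)-11.3| = 14.6 + 38.3 = 52.9

52.9


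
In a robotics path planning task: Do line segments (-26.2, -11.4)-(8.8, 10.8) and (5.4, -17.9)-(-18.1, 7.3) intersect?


Cross products: d1=643.57, d2=-760.13, d3=-929.02, d4=474.68
d1*d2 < 0 and d3*d4 < 0? yes

Yes, they intersect


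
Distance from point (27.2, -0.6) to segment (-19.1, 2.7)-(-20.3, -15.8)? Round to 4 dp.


Project P onto AB: t = 0.016 (clamped to [0,1])
Closest point on segment: (-19.1192, 2.4045)
Distance: 46.4165

46.4165


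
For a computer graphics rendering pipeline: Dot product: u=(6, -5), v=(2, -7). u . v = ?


u . v = u_x*v_x + u_y*v_y = 6*2 + (-5)*(-7)
= 12 + 35 = 47

47


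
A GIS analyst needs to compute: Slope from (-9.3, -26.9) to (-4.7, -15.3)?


slope = (y2-y1)/(x2-x1) = ((-15.3)-(-26.9))/((-4.7)-(-9.3)) = 11.6/4.6 = 2.5217

2.5217


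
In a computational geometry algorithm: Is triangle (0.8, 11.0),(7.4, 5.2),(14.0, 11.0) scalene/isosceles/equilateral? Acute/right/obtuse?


Side lengths squared: AB^2=77.2, BC^2=77.2, CA^2=174.24
Sorted: [77.2, 77.2, 174.24]
By sides: Isosceles, By angles: Obtuse

Isosceles, Obtuse


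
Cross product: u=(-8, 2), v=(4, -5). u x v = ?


u x v = u_x*v_y - u_y*v_x = (-8)*(-5) - 2*4
= 40 - 8 = 32

32


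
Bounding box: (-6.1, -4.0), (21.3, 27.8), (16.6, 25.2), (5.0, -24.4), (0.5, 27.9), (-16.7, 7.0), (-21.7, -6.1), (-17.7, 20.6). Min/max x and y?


x range: [-21.7, 21.3]
y range: [-24.4, 27.9]
Bounding box: (-21.7,-24.4) to (21.3,27.9)

(-21.7,-24.4) to (21.3,27.9)


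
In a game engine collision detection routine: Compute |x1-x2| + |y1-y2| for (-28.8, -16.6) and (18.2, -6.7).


|(-28.8)-18.2| + |(-16.6)-(-6.7)| = 47 + 9.9 = 56.9

56.9


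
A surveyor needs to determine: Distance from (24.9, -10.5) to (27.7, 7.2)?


dx=2.8, dy=17.7
d^2 = 2.8^2 + 17.7^2 = 321.13
d = sqrt(321.13) = 17.9201

17.9201


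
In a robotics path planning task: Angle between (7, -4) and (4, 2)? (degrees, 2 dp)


u.v = 20, |u| = sqrt(65) = 8.0623, |v| = sqrt(20) = 4.4721
cos(theta) = u.v/(|u||v|) = 20/sqrt(1300) = 0.5547
theta = acos(0.5547) = 56.31 degrees

56.31 degrees


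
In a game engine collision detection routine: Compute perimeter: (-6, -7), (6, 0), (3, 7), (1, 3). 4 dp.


Sides: (-6, -7)->(6, 0): sqrt(193) = 13.892444, (6, 0)->(3, 7): sqrt(58) = 7.615773, (3, 7)->(1, 3): sqrt(20) = 4.472136, (1, 3)->(-6, -7): sqrt(149) = 12.206556
Sum = 38.186909
Perimeter = 38.1869

38.1869


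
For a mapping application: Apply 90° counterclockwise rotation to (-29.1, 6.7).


90° CCW: (x,y) -> (-y, x)
(-29.1,6.7) -> (-6.7, -29.1)

(-6.7, -29.1)


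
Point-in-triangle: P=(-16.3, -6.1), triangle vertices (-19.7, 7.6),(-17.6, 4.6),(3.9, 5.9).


Cross products: AB x AP = -18.57, BC x BP = -231.74, CA x CP = 317.54
All same sign? no

No, outside


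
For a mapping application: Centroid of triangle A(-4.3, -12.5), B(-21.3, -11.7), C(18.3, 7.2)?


Centroid = ((x_A+x_B+x_C)/3, (y_A+y_B+y_C)/3)
= (((-4.3)+(-21.3)+18.3)/3, ((-12.5)+(-11.7)+7.2)/3)
= (-2.4333, -5.6667)

(-2.4333, -5.6667)


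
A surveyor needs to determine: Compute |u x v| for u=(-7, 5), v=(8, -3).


|u x v| = |(-7)*(-3) - 5*8|
= |21 - 40| = 19

19


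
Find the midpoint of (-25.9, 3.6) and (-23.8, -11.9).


M = (((-25.9)+(-23.8))/2, (3.6+(-11.9))/2)
= (-24.85, -4.15)

(-24.85, -4.15)


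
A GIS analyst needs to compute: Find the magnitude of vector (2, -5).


|u| = sqrt(2^2 + (-5)^2) = sqrt(29) = 5.3852

5.3852


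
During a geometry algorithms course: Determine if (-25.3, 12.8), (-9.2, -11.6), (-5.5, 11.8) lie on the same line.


Cross product: ((-9.2)-(-25.3))*(11.8-12.8) - ((-11.6)-12.8)*((-5.5)-(-25.3))
= 467.02

No, not collinear


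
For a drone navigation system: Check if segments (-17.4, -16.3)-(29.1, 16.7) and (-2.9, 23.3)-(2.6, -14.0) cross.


Cross products: d1=-758.65, d2=1157.3, d3=1362.9, d4=-553.05
d1*d2 < 0 and d3*d4 < 0? yes

Yes, they intersect


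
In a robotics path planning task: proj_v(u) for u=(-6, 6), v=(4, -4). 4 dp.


u.v = -48, |v| = sqrt(32) = 5.6569
Scalar projection = u.v / |v| = -48 / sqrt(32) = -8.4853

-8.4853


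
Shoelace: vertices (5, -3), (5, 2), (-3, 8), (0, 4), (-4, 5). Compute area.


Shoelace sum: (5*2 - 5*(-3)) + (5*8 - (-3)*2) + ((-3)*4 - 0*8) + (0*5 - (-4)*4) + ((-4)*(-3) - 5*5)
= 62
Area = |62|/2 = 31

31


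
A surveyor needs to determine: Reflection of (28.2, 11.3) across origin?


Reflection over origin: (x,y) -> (-x,-y)
(28.2, 11.3) -> (-28.2, -11.3)

(-28.2, -11.3)


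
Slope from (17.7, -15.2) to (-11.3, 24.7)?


slope = (y2-y1)/(x2-x1) = (24.7-(-15.2))/((-11.3)-17.7) = 39.9/(-29) = -1.3759

-1.3759


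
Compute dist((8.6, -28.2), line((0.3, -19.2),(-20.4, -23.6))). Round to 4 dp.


|cross product| = 222.82
|line direction| = sqrt(447.85) = 21.1625
Distance = 222.82/sqrt(447.85) = 10.529

10.529


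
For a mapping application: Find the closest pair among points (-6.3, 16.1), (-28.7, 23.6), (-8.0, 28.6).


d(P0,P1) = 23.6222, d(P0,P2) = 12.6151, d(P1,P2) = 21.2953
Closest: P0 and P2

Closest pair: (-6.3, 16.1) and (-8.0, 28.6), distance = 12.6151


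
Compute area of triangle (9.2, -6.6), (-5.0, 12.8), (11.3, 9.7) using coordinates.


Area = |x_A(y_B-y_C) + x_B(y_C-y_A) + x_C(y_A-y_B)|/2
= |28.52 + (-81.5) + (-219.22)|/2
= 272.2/2 = 136.1

136.1


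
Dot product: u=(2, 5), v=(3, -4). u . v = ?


u . v = u_x*v_x + u_y*v_y = 2*3 + 5*(-4)
= 6 + (-20) = -14

-14


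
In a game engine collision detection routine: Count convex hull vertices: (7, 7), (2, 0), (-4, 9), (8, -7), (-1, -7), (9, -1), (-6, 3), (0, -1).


Convex hull vertices (CCW): (-6, 3), (-1, -7), (8, -7), (9, -1), (7, 7), (-4, 9)
Count = 6

6


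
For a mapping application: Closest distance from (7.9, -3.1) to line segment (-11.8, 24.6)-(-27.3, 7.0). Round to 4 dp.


Project P onto AB: t = 0.3312 (clamped to [0,1])
Closest point on segment: (-16.9338, 18.7707)
Distance: 33.0914

33.0914


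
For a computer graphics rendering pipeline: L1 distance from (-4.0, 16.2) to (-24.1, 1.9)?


|(-4)-(-24.1)| + |16.2-1.9| = 20.1 + 14.3 = 34.4

34.4


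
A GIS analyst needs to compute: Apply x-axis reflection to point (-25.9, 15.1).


Reflection over x-axis: (x,y) -> (x,-y)
(-25.9, 15.1) -> (-25.9, -15.1)

(-25.9, -15.1)


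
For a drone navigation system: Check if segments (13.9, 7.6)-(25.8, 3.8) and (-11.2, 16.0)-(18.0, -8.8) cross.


Cross products: d1=377.2, d2=561.36, d3=4.58, d4=-179.58
d1*d2 < 0 and d3*d4 < 0? no

No, they don't intersect


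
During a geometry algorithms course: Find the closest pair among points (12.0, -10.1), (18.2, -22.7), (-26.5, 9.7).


d(P0,P1) = 14.0428, d(P0,P2) = 43.2931, d(P1,P2) = 55.2073
Closest: P0 and P1

Closest pair: (12.0, -10.1) and (18.2, -22.7), distance = 14.0428


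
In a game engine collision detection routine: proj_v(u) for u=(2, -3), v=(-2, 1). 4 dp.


u.v = -7, |v| = sqrt(5) = 2.2361
Scalar projection = u.v / |v| = -7 / sqrt(5) = -3.1305

-3.1305


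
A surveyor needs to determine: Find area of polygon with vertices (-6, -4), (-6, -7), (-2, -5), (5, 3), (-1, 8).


Shoelace sum: ((-6)*(-7) - (-6)*(-4)) + ((-6)*(-5) - (-2)*(-7)) + ((-2)*3 - 5*(-5)) + (5*8 - (-1)*3) + ((-1)*(-4) - (-6)*8)
= 148
Area = |148|/2 = 74

74


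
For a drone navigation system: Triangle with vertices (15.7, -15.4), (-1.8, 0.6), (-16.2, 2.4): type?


Side lengths squared: AB^2=562.25, BC^2=210.6, CA^2=1334.45
Sorted: [210.6, 562.25, 1334.45]
By sides: Scalene, By angles: Obtuse

Scalene, Obtuse


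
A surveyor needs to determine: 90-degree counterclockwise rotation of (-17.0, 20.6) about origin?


90° CCW: (x,y) -> (-y, x)
(-17,20.6) -> (-20.6, -17)

(-20.6, -17)


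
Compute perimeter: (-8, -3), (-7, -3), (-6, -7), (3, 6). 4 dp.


Sides: (-8, -3)->(-7, -3): sqrt(1) = 1, (-7, -3)->(-6, -7): sqrt(17) = 4.123106, (-6, -7)->(3, 6): sqrt(250) = 15.811388, (3, 6)->(-8, -3): sqrt(202) = 14.21267
Sum = 35.147164
Perimeter = 35.1472

35.1472


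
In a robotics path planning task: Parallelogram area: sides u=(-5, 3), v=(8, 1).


|u x v| = |(-5)*1 - 3*8|
= |(-5) - 24| = 29

29


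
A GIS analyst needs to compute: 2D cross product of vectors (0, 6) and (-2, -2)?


u x v = u_x*v_y - u_y*v_x = 0*(-2) - 6*(-2)
= 0 - (-12) = 12

12


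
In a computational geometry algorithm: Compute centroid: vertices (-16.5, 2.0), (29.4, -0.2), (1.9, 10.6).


Centroid = ((x_A+x_B+x_C)/3, (y_A+y_B+y_C)/3)
= (((-16.5)+29.4+1.9)/3, (2+(-0.2)+10.6)/3)
= (4.9333, 4.1333)

(4.9333, 4.1333)


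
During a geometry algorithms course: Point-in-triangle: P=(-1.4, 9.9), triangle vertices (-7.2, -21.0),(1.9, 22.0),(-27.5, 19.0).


Cross products: AB x AP = 31.79, BC x BP = 345.84, CA x CP = 859.27
All same sign? yes

Yes, inside


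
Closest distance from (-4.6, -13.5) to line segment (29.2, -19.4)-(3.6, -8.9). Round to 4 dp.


Project P onto AB: t = 1 (clamped to [0,1])
Closest point on segment: (3.6, -8.9)
Distance: 9.4021

9.4021


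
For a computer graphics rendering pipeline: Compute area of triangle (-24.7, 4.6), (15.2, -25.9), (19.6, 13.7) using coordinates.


Area = |x_A(y_B-y_C) + x_B(y_C-y_A) + x_C(y_A-y_B)|/2
= |978.12 + 138.32 + 597.8|/2
= 1714.24/2 = 857.12

857.12


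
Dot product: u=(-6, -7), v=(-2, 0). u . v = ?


u . v = u_x*v_x + u_y*v_y = (-6)*(-2) + (-7)*0
= 12 + 0 = 12

12


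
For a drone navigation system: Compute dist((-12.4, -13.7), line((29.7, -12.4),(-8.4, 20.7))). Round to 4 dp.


|cross product| = 1443.04
|line direction| = sqrt(2547.22) = 50.47
Distance = 1443.04/sqrt(2547.22) = 28.592

28.592


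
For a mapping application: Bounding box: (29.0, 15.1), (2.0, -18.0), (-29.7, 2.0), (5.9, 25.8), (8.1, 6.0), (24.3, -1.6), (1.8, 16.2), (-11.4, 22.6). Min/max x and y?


x range: [-29.7, 29]
y range: [-18, 25.8]
Bounding box: (-29.7,-18) to (29,25.8)

(-29.7,-18) to (29,25.8)


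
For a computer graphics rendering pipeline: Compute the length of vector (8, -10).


|u| = sqrt(8^2 + (-10)^2) = sqrt(164) = 12.8062

12.8062


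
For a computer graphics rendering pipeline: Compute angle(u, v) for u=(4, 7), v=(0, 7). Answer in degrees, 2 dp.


u.v = 49, |u| = sqrt(65) = 8.0623, |v| = sqrt(49) = 7
cos(theta) = u.v/(|u||v|) = 49/sqrt(3185) = 0.868243
theta = acos(0.868243) = 29.74 degrees

29.74 degrees


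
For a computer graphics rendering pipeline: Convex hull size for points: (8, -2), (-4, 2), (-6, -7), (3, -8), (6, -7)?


Convex hull vertices (CCW): (-6, -7), (3, -8), (6, -7), (8, -2), (-4, 2)
Count = 5

5


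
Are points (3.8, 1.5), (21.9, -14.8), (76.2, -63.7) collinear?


Cross product: (21.9-3.8)*((-63.7)-1.5) - ((-14.8)-1.5)*(76.2-3.8)
= 0

Yes, collinear


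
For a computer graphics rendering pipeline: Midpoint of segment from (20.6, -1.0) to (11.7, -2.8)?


M = ((20.6+11.7)/2, ((-1)+(-2.8))/2)
= (16.15, -1.9)

(16.15, -1.9)


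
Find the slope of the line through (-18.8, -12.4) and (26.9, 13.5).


slope = (y2-y1)/(x2-x1) = (13.5-(-12.4))/(26.9-(-18.8)) = 25.9/45.7 = 0.5667

0.5667


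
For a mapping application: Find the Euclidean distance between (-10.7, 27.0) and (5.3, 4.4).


dx=16, dy=-22.6
d^2 = 16^2 + (-22.6)^2 = 766.76
d = sqrt(766.76) = 27.6904

27.6904


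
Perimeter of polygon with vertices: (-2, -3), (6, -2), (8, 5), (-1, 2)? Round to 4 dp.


Sides: (-2, -3)->(6, -2): sqrt(65) = 8.062258, (6, -2)->(8, 5): sqrt(53) = 7.28011, (8, 5)->(-1, 2): sqrt(90) = 9.486833, (-1, 2)->(-2, -3): sqrt(26) = 5.09902
Sum = 29.928221
Perimeter = 29.9282

29.9282


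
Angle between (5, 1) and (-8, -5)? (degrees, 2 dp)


u.v = -45, |u| = sqrt(26) = 5.099, |v| = sqrt(89) = 9.434
cos(theta) = u.v/(|u||v|) = -45/sqrt(2314) = -0.935472
theta = acos(-0.935472) = 159.3 degrees

159.3 degrees


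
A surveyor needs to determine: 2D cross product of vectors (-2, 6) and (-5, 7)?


u x v = u_x*v_y - u_y*v_x = (-2)*7 - 6*(-5)
= (-14) - (-30) = 16

16


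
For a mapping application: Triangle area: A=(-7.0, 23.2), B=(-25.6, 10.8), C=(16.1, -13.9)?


Area = |x_A(y_B-y_C) + x_B(y_C-y_A) + x_C(y_A-y_B)|/2
= |(-172.9) + 949.76 + 199.64|/2
= 976.5/2 = 488.25

488.25


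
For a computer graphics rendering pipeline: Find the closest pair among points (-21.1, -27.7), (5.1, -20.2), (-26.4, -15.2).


d(P0,P1) = 27.2523, d(P0,P2) = 13.5772, d(P1,P2) = 31.8944
Closest: P0 and P2

Closest pair: (-21.1, -27.7) and (-26.4, -15.2), distance = 13.5772


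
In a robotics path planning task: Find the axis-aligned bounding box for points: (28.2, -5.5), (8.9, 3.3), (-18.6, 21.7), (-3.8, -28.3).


x range: [-18.6, 28.2]
y range: [-28.3, 21.7]
Bounding box: (-18.6,-28.3) to (28.2,21.7)

(-18.6,-28.3) to (28.2,21.7)


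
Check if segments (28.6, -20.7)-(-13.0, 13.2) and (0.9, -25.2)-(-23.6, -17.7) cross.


Cross products: d1=-318, d2=-836.55, d3=1126.23, d4=1644.78
d1*d2 < 0 and d3*d4 < 0? no

No, they don't intersect
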